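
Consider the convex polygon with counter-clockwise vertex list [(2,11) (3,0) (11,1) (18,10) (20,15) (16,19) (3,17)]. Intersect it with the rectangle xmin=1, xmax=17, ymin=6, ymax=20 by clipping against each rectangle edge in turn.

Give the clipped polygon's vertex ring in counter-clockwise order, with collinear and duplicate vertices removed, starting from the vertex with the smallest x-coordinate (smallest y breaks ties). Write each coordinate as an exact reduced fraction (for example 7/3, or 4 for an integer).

Clipped polygon: [(2,11) (27/11,6) (134/9,6) (17,61/7) (17,18) (16,19) (3,17)]

1. After x ≥ 1: [(2,11) (3,0) (11,1) (18,10) (20,15) (16,19) (3,17)]
2. After x ≤ 17: [(2,11) (3,0) (11,1) (17,61/7) (17,18) (16,19) (3,17)]
3. After y ≥ 6: [(2,11) (27/11,6) (134/9,6) (17,61/7) (17,18) (16,19) (3,17)]
4. After y ≤ 20: [(2,11) (27/11,6) (134/9,6) (17,61/7) (17,18) (16,19) (3,17)]
5. Canonical ring: [(2,11) (27/11,6) (134/9,6) (17,61/7) (17,18) (16,19) (3,17)]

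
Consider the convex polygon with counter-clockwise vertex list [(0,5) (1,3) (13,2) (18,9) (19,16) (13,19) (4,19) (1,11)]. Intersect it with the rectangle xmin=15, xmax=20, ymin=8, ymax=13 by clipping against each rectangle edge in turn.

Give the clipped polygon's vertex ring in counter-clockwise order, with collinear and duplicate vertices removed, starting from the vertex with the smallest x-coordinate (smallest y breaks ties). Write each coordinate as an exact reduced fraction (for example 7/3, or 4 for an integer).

1. After x ≥ 15: [(15,24/5) (18,9) (19,16) (15,18)]
2. After x ≤ 20: [(15,24/5) (18,9) (19,16) (15,18)]
3. After y ≥ 8: [(15,8) (121/7,8) (18,9) (19,16) (15,18)]
4. After y ≤ 13: [(15,13) (15,8) (121/7,8) (18,9) (130/7,13)]
5. Canonical ring: [(15,8) (121/7,8) (18,9) (130/7,13) (15,13)]

Clipped polygon: [(15,8) (121/7,8) (18,9) (130/7,13) (15,13)]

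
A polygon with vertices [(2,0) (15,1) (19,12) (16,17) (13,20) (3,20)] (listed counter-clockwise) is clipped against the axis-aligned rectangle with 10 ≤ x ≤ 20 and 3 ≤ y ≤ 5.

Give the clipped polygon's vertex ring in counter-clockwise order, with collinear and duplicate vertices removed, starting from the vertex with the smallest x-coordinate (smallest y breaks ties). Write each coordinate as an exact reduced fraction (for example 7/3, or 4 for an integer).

Clipped polygon: [(10,3) (173/11,3) (181/11,5) (10,5)]

1. After x ≥ 10: [(10,8/13) (15,1) (19,12) (16,17) (13,20) (10,20)]
2. After x ≤ 20: [(10,8/13) (15,1) (19,12) (16,17) (13,20) (10,20)]
3. After y ≥ 3: [(10,3) (173/11,3) (19,12) (16,17) (13,20) (10,20)]
4. After y ≤ 5: [(10,5) (10,3) (173/11,3) (181/11,5)]
5. Canonical ring: [(10,3) (173/11,3) (181/11,5) (10,5)]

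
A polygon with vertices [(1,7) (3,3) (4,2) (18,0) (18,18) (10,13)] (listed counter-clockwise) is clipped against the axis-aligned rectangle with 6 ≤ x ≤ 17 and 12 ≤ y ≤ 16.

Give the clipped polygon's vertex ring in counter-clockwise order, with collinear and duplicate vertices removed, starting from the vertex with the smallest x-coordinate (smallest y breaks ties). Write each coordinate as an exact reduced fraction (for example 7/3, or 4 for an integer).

1. After x ≥ 6: [(6,31/3) (6,12/7) (18,0) (18,18) (10,13)]
2. After x ≤ 17: [(6,31/3) (6,12/7) (17,1/7) (17,139/8) (10,13)]
3. After y ≥ 12: [(17/2,12) (17,12) (17,139/8) (10,13)]
4. After y ≤ 16: [(17/2,12) (17,12) (17,16) (74/5,16) (10,13)]
5. Canonical ring: [(17/2,12) (17,12) (17,16) (74/5,16) (10,13)]

Clipped polygon: [(17/2,12) (17,12) (17,16) (74/5,16) (10,13)]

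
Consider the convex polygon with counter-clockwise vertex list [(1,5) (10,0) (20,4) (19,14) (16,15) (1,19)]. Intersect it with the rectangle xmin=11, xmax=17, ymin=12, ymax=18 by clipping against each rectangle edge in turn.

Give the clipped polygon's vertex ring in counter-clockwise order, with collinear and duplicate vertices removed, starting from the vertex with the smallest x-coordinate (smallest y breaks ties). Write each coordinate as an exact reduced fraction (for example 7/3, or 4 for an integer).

1. After x ≥ 11: [(11,2/5) (20,4) (19,14) (16,15) (11,49/3)]
2. After x ≤ 17: [(11,2/5) (17,14/5) (17,44/3) (16,15) (11,49/3)]
3. After y ≥ 12: [(11,12) (17,12) (17,44/3) (16,15) (11,49/3)]
4. After y ≤ 18: [(11,12) (17,12) (17,44/3) (16,15) (11,49/3)]
5. Canonical ring: [(11,12) (17,12) (17,44/3) (16,15) (11,49/3)]

Clipped polygon: [(11,12) (17,12) (17,44/3) (16,15) (11,49/3)]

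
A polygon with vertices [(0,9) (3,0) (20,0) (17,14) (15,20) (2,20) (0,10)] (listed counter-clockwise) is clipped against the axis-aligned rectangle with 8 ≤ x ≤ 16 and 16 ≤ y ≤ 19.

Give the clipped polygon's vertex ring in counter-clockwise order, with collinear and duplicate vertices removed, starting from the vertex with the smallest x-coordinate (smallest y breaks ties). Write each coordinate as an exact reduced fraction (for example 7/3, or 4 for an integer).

Clipped polygon: [(8,16) (16,16) (16,17) (46/3,19) (8,19)]

1. After x ≥ 8: [(8,0) (20,0) (17,14) (15,20) (8,20)]
2. After x ≤ 16: [(8,0) (16,0) (16,17) (15,20) (8,20)]
3. After y ≥ 16: [(8,16) (16,16) (16,17) (15,20) (8,20)]
4. After y ≤ 19: [(8,19) (8,16) (16,16) (16,17) (46/3,19)]
5. Canonical ring: [(8,16) (16,16) (16,17) (46/3,19) (8,19)]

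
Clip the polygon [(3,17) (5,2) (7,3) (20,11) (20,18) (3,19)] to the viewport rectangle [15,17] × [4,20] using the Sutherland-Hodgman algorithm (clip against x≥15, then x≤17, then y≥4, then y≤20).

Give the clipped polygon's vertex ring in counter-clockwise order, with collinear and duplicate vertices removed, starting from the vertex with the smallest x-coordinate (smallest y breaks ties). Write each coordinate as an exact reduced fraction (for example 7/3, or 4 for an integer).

Clipped polygon: [(15,103/13) (17,119/13) (17,309/17) (15,311/17)]

1. After x ≥ 15: [(15,103/13) (20,11) (20,18) (15,311/17)]
2. After x ≤ 17: [(15,103/13) (17,119/13) (17,309/17) (15,311/17)]
3. After y ≥ 4: [(15,103/13) (17,119/13) (17,309/17) (15,311/17)]
4. After y ≤ 20: [(15,103/13) (17,119/13) (17,309/17) (15,311/17)]
5. Canonical ring: [(15,103/13) (17,119/13) (17,309/17) (15,311/17)]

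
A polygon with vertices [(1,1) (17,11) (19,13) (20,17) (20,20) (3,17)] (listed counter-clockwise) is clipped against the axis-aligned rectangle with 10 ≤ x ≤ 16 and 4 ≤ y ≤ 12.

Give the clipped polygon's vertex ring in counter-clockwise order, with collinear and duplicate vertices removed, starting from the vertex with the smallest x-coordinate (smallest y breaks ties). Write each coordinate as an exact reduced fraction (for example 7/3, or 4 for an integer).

1. After x ≥ 10: [(10,53/8) (17,11) (19,13) (20,17) (20,20) (10,310/17)]
2. After x ≤ 16: [(10,53/8) (16,83/8) (16,328/17) (10,310/17)]
3. After y ≥ 4: [(10,53/8) (16,83/8) (16,328/17) (10,310/17)]
4. After y ≤ 12: [(10,12) (10,53/8) (16,83/8) (16,12)]
5. Canonical ring: [(10,53/8) (16,83/8) (16,12) (10,12)]

Clipped polygon: [(10,53/8) (16,83/8) (16,12) (10,12)]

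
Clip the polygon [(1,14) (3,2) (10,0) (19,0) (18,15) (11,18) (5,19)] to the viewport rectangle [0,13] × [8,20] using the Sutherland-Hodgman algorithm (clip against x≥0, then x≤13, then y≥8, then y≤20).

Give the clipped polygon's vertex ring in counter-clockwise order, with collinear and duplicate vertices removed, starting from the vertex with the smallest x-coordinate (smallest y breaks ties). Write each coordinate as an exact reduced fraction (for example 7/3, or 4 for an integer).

Clipped polygon: [(1,14) (2,8) (13,8) (13,120/7) (11,18) (5,19)]

1. After x ≥ 0: [(1,14) (3,2) (10,0) (19,0) (18,15) (11,18) (5,19)]
2. After x ≤ 13: [(1,14) (3,2) (10,0) (13,0) (13,120/7) (11,18) (5,19)]
3. After y ≥ 8: [(1,14) (2,8) (13,8) (13,120/7) (11,18) (5,19)]
4. After y ≤ 20: [(1,14) (2,8) (13,8) (13,120/7) (11,18) (5,19)]
5. Canonical ring: [(1,14) (2,8) (13,8) (13,120/7) (11,18) (5,19)]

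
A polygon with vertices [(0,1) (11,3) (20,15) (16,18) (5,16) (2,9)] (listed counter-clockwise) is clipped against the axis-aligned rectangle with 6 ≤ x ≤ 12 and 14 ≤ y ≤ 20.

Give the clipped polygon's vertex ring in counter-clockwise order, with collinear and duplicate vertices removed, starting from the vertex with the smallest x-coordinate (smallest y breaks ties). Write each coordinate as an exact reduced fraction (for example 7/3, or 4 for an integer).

Clipped polygon: [(6,14) (12,14) (12,190/11) (6,178/11)]

1. After x ≥ 6: [(6,23/11) (11,3) (20,15) (16,18) (6,178/11)]
2. After x ≤ 12: [(6,23/11) (11,3) (12,13/3) (12,190/11) (6,178/11)]
3. After y ≥ 14: [(6,14) (12,14) (12,190/11) (6,178/11)]
4. After y ≤ 20: [(6,14) (12,14) (12,190/11) (6,178/11)]
5. Canonical ring: [(6,14) (12,14) (12,190/11) (6,178/11)]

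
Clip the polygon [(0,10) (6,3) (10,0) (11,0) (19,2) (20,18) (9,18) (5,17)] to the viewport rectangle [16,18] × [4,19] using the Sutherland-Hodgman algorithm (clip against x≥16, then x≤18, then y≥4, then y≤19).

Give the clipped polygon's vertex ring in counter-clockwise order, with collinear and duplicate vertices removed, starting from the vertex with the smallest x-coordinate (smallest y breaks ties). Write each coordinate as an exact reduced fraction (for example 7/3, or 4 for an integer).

Clipped polygon: [(16,4) (18,4) (18,18) (16,18)]

1. After x ≥ 16: [(16,5/4) (19,2) (20,18) (16,18)]
2. After x ≤ 18: [(16,5/4) (18,7/4) (18,18) (16,18)]
3. After y ≥ 4: [(16,4) (18,4) (18,18) (16,18)]
4. After y ≤ 19: [(16,4) (18,4) (18,18) (16,18)]
5. Canonical ring: [(16,4) (18,4) (18,18) (16,18)]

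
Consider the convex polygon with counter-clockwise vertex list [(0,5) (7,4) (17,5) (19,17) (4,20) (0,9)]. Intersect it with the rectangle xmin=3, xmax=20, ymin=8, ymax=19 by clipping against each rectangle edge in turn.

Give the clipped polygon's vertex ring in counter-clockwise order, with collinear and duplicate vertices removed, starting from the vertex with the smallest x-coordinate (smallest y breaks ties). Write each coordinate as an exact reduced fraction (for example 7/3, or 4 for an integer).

1. After x ≥ 3: [(3,32/7) (7,4) (17,5) (19,17) (4,20) (3,69/4)]
2. After x ≤ 20: [(3,32/7) (7,4) (17,5) (19,17) (4,20) (3,69/4)]
3. After y ≥ 8: [(3,8) (35/2,8) (19,17) (4,20) (3,69/4)]
4. After y ≤ 19: [(3,8) (35/2,8) (19,17) (9,19) (40/11,19) (3,69/4)]
5. Canonical ring: [(3,8) (35/2,8) (19,17) (9,19) (40/11,19) (3,69/4)]

Clipped polygon: [(3,8) (35/2,8) (19,17) (9,19) (40/11,19) (3,69/4)]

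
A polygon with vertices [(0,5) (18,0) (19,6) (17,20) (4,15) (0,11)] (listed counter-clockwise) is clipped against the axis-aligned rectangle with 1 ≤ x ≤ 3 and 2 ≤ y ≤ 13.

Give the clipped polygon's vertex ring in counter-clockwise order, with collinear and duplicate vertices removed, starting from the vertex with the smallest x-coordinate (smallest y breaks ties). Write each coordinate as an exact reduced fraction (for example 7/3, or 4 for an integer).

Clipped polygon: [(1,85/18) (3,25/6) (3,13) (2,13) (1,12)]

1. After x ≥ 1: [(1,85/18) (18,0) (19,6) (17,20) (4,15) (1,12)]
2. After x ≤ 3: [(1,85/18) (3,25/6) (3,14) (1,12)]
3. After y ≥ 2: [(1,85/18) (3,25/6) (3,14) (1,12)]
4. After y ≤ 13: [(1,85/18) (3,25/6) (3,13) (2,13) (1,12)]
5. Canonical ring: [(1,85/18) (3,25/6) (3,13) (2,13) (1,12)]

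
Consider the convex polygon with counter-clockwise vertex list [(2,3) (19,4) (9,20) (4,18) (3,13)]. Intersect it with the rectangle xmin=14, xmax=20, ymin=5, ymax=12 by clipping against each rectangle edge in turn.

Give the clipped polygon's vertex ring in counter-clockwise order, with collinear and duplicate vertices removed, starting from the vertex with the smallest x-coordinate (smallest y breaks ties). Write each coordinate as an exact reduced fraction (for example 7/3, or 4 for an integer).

1. After x ≥ 14: [(14,63/17) (19,4) (14,12)]
2. After x ≤ 20: [(14,63/17) (19,4) (14,12)]
3. After y ≥ 5: [(14,5) (147/8,5) (14,12)]
4. After y ≤ 12: [(14,5) (147/8,5) (14,12)]
5. Canonical ring: [(14,5) (147/8,5) (14,12)]

Clipped polygon: [(14,5) (147/8,5) (14,12)]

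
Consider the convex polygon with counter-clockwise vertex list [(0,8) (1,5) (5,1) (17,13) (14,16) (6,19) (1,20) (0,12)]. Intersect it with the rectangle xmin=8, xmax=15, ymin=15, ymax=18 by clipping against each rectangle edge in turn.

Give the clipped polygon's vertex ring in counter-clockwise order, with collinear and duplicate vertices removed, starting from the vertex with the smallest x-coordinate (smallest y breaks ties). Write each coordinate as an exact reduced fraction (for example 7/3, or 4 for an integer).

1. After x ≥ 8: [(8,4) (17,13) (14,16) (8,73/4)]
2. After x ≤ 15: [(8,4) (15,11) (15,15) (14,16) (8,73/4)]
3. After y ≥ 15: [(8,15) (15,15) (15,15) (14,16) (8,73/4)]
4. After y ≤ 18: [(8,18) (8,15) (15,15) (15,15) (14,16) (26/3,18)]
5. Canonical ring: [(8,15) (15,15) (14,16) (26/3,18) (8,18)]

Clipped polygon: [(8,15) (15,15) (14,16) (26/3,18) (8,18)]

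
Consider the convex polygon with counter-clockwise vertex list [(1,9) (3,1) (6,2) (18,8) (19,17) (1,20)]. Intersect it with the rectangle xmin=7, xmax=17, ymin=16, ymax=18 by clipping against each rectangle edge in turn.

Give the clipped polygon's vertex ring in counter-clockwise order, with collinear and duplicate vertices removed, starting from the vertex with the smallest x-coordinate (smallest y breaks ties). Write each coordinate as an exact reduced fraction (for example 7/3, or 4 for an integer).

1. After x ≥ 7: [(7,5/2) (18,8) (19,17) (7,19)]
2. After x ≤ 17: [(7,5/2) (17,15/2) (17,52/3) (7,19)]
3. After y ≥ 16: [(7,16) (17,16) (17,52/3) (7,19)]
4. After y ≤ 18: [(7,18) (7,16) (17,16) (17,52/3) (13,18)]
5. Canonical ring: [(7,16) (17,16) (17,52/3) (13,18) (7,18)]

Clipped polygon: [(7,16) (17,16) (17,52/3) (13,18) (7,18)]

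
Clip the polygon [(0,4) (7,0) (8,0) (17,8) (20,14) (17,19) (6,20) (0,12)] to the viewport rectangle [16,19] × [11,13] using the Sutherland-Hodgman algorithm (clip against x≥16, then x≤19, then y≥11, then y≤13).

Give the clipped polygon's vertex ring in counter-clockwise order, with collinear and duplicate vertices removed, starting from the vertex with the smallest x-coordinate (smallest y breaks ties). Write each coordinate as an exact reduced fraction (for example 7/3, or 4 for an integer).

1. After x ≥ 16: [(16,64/9) (17,8) (20,14) (17,19) (16,210/11)]
2. After x ≤ 19: [(16,64/9) (17,8) (19,12) (19,47/3) (17,19) (16,210/11)]
3. After y ≥ 11: [(16,11) (37/2,11) (19,12) (19,47/3) (17,19) (16,210/11)]
4. After y ≤ 13: [(16,13) (16,11) (37/2,11) (19,12) (19,13)]
5. Canonical ring: [(16,11) (37/2,11) (19,12) (19,13) (16,13)]

Clipped polygon: [(16,11) (37/2,11) (19,12) (19,13) (16,13)]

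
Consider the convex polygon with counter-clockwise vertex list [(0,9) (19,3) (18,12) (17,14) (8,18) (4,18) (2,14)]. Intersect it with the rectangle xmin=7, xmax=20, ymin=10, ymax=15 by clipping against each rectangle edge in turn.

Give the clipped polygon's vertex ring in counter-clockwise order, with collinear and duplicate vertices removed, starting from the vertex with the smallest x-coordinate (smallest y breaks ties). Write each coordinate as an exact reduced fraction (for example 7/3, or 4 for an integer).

Clipped polygon: [(7,10) (164/9,10) (18,12) (17,14) (59/4,15) (7,15)]

1. After x ≥ 7: [(7,129/19) (19,3) (18,12) (17,14) (8,18) (7,18)]
2. After x ≤ 20: [(7,129/19) (19,3) (18,12) (17,14) (8,18) (7,18)]
3. After y ≥ 10: [(7,10) (164/9,10) (18,12) (17,14) (8,18) (7,18)]
4. After y ≤ 15: [(7,15) (7,10) (164/9,10) (18,12) (17,14) (59/4,15)]
5. Canonical ring: [(7,10) (164/9,10) (18,12) (17,14) (59/4,15) (7,15)]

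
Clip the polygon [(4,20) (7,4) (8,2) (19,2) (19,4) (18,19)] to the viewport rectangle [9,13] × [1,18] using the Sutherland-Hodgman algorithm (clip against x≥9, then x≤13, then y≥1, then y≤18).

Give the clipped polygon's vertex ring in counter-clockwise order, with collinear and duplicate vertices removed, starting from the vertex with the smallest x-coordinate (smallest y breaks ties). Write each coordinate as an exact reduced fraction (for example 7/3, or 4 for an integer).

Clipped polygon: [(9,2) (13,2) (13,18) (9,18)]

1. After x ≥ 9: [(9,275/14) (9,2) (19,2) (19,4) (18,19)]
2. After x ≤ 13: [(13,271/14) (9,275/14) (9,2) (13,2)]
3. After y ≥ 1: [(13,271/14) (9,275/14) (9,2) (13,2)]
4. After y ≤ 18: [(13,18) (9,18) (9,2) (13,2)]
5. Canonical ring: [(9,2) (13,2) (13,18) (9,18)]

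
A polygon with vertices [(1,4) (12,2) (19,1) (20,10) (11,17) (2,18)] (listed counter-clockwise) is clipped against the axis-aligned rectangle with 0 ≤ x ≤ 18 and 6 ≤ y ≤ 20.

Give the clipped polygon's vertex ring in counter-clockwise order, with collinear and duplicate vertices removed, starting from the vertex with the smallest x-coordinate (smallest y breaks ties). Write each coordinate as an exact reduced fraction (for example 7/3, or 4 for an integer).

Clipped polygon: [(8/7,6) (18,6) (18,104/9) (11,17) (2,18)]

1. After x ≥ 0: [(1,4) (12,2) (19,1) (20,10) (11,17) (2,18)]
2. After x ≤ 18: [(1,4) (12,2) (18,8/7) (18,104/9) (11,17) (2,18)]
3. After y ≥ 6: [(8/7,6) (18,6) (18,104/9) (11,17) (2,18)]
4. After y ≤ 20: [(8/7,6) (18,6) (18,104/9) (11,17) (2,18)]
5. Canonical ring: [(8/7,6) (18,6) (18,104/9) (11,17) (2,18)]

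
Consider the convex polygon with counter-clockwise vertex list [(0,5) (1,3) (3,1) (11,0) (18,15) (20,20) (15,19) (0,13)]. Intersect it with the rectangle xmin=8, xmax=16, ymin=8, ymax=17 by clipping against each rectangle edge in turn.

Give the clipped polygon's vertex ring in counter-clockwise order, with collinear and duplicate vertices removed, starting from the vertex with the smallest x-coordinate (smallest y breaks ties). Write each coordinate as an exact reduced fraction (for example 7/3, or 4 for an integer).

1. After x ≥ 8: [(8,3/8) (11,0) (18,15) (20,20) (15,19) (8,81/5)]
2. After x ≤ 16: [(8,3/8) (11,0) (16,75/7) (16,96/5) (15,19) (8,81/5)]
3. After y ≥ 8: [(8,8) (221/15,8) (16,75/7) (16,96/5) (15,19) (8,81/5)]
4. After y ≤ 17: [(8,8) (221/15,8) (16,75/7) (16,17) (10,17) (8,81/5)]
5. Canonical ring: [(8,8) (221/15,8) (16,75/7) (16,17) (10,17) (8,81/5)]

Clipped polygon: [(8,8) (221/15,8) (16,75/7) (16,17) (10,17) (8,81/5)]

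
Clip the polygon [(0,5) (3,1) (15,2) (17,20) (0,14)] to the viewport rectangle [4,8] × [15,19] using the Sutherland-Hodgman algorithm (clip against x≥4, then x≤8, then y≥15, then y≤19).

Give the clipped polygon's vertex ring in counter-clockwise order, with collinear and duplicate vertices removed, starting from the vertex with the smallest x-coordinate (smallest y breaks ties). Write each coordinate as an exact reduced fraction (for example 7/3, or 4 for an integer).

1. After x ≥ 4: [(4,13/12) (15,2) (17,20) (4,262/17)]
2. After x ≤ 8: [(4,13/12) (8,17/12) (8,286/17) (4,262/17)]
3. After y ≥ 15: [(4,15) (8,15) (8,286/17) (4,262/17)]
4. After y ≤ 19: [(4,15) (8,15) (8,286/17) (4,262/17)]
5. Canonical ring: [(4,15) (8,15) (8,286/17) (4,262/17)]

Clipped polygon: [(4,15) (8,15) (8,286/17) (4,262/17)]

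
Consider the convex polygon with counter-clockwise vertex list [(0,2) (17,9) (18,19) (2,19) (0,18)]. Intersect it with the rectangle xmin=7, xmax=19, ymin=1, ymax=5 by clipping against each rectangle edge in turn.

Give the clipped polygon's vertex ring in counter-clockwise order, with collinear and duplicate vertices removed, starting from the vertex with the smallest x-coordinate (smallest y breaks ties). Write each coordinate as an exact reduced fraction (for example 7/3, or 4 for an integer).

Clipped polygon: [(7,83/17) (51/7,5) (7,5)]

1. After x ≥ 7: [(7,83/17) (17,9) (18,19) (7,19)]
2. After x ≤ 19: [(7,83/17) (17,9) (18,19) (7,19)]
3. After y ≥ 1: [(7,83/17) (17,9) (18,19) (7,19)]
4. After y ≤ 5: [(7,5) (7,83/17) (51/7,5)]
5. Canonical ring: [(7,83/17) (51/7,5) (7,5)]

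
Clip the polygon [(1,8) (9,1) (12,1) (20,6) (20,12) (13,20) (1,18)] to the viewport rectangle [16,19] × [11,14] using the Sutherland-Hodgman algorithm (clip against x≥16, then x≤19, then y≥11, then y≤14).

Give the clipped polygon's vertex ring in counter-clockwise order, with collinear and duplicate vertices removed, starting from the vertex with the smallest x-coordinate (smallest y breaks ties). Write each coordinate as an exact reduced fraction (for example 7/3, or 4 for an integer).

1. After x ≥ 16: [(16,7/2) (20,6) (20,12) (16,116/7)]
2. After x ≤ 19: [(16,7/2) (19,43/8) (19,92/7) (16,116/7)]
3. After y ≥ 11: [(16,11) (19,11) (19,92/7) (16,116/7)]
4. After y ≤ 14: [(16,14) (16,11) (19,11) (19,92/7) (73/4,14)]
5. Canonical ring: [(16,11) (19,11) (19,92/7) (73/4,14) (16,14)]

Clipped polygon: [(16,11) (19,11) (19,92/7) (73/4,14) (16,14)]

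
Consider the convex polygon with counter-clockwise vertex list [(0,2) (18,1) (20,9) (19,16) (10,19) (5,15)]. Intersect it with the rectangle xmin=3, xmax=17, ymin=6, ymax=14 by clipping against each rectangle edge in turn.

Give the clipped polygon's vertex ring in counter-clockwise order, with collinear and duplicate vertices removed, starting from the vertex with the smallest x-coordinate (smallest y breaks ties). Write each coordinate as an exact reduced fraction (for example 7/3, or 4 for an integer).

1. After x ≥ 3: [(3,49/5) (3,11/6) (18,1) (20,9) (19,16) (10,19) (5,15)]
2. After x ≤ 17: [(3,49/5) (3,11/6) (17,19/18) (17,50/3) (10,19) (5,15)]
3. After y ≥ 6: [(3,49/5) (3,6) (17,6) (17,50/3) (10,19) (5,15)]
4. After y ≤ 14: [(60/13,14) (3,49/5) (3,6) (17,6) (17,14)]
5. Canonical ring: [(3,6) (17,6) (17,14) (60/13,14) (3,49/5)]

Clipped polygon: [(3,6) (17,6) (17,14) (60/13,14) (3,49/5)]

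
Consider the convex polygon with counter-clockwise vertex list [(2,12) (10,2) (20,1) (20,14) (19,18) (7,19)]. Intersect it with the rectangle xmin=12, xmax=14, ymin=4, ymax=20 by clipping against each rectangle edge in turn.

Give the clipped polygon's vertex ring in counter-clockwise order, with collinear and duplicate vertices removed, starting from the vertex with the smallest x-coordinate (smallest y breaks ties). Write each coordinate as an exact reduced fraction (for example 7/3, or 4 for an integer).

Clipped polygon: [(12,4) (14,4) (14,221/12) (12,223/12)]

1. After x ≥ 12: [(12,9/5) (20,1) (20,14) (19,18) (12,223/12)]
2. After x ≤ 14: [(12,9/5) (14,8/5) (14,221/12) (12,223/12)]
3. After y ≥ 4: [(12,4) (14,4) (14,221/12) (12,223/12)]
4. After y ≤ 20: [(12,4) (14,4) (14,221/12) (12,223/12)]
5. Canonical ring: [(12,4) (14,4) (14,221/12) (12,223/12)]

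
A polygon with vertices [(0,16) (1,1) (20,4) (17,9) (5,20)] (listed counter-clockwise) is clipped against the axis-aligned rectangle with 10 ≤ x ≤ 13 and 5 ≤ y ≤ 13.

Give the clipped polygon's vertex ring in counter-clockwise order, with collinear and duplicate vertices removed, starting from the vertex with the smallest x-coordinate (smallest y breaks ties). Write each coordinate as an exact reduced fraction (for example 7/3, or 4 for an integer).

1. After x ≥ 10: [(10,46/19) (20,4) (17,9) (10,185/12)]
2. After x ≤ 13: [(10,46/19) (13,55/19) (13,38/3) (10,185/12)]
3. After y ≥ 5: [(10,5) (13,5) (13,38/3) (10,185/12)]
4. After y ≤ 13: [(10,13) (10,5) (13,5) (13,38/3) (139/11,13)]
5. Canonical ring: [(10,5) (13,5) (13,38/3) (139/11,13) (10,13)]

Clipped polygon: [(10,5) (13,5) (13,38/3) (139/11,13) (10,13)]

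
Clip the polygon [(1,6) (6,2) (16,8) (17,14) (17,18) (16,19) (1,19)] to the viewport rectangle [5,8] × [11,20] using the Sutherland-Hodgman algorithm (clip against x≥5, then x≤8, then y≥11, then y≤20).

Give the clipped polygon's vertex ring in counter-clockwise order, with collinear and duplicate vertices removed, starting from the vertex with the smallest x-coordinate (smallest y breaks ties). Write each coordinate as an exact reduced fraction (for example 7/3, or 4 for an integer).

Clipped polygon: [(5,11) (8,11) (8,19) (5,19)]

1. After x ≥ 5: [(5,14/5) (6,2) (16,8) (17,14) (17,18) (16,19) (5,19)]
2. After x ≤ 8: [(5,14/5) (6,2) (8,16/5) (8,19) (5,19)]
3. After y ≥ 11: [(5,11) (8,11) (8,19) (5,19)]
4. After y ≤ 20: [(5,11) (8,11) (8,19) (5,19)]
5. Canonical ring: [(5,11) (8,11) (8,19) (5,19)]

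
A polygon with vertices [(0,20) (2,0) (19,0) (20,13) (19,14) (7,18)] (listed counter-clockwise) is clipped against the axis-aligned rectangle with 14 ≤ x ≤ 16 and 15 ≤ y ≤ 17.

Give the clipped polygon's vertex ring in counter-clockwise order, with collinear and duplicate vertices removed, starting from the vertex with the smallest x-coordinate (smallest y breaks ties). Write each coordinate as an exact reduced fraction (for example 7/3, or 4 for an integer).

1. After x ≥ 14: [(14,0) (19,0) (20,13) (19,14) (14,47/3)]
2. After x ≤ 16: [(14,0) (16,0) (16,15) (14,47/3)]
3. After y ≥ 15: [(14,15) (16,15) (16,15) (14,47/3)]
4. After y ≤ 17: [(14,15) (16,15) (16,15) (14,47/3)]
5. Canonical ring: [(14,15) (16,15) (14,47/3)]

Clipped polygon: [(14,15) (16,15) (14,47/3)]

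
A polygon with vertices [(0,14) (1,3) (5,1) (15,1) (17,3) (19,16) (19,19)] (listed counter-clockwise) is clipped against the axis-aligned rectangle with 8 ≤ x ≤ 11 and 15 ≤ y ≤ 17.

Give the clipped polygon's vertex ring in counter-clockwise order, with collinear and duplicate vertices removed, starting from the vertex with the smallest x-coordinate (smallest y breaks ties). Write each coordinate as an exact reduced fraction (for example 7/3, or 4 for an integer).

Clipped polygon: [(8,15) (11,15) (11,321/19) (8,306/19)]

1. After x ≥ 8: [(8,306/19) (8,1) (15,1) (17,3) (19,16) (19,19)]
2. After x ≤ 11: [(11,321/19) (8,306/19) (8,1) (11,1)]
3. After y ≥ 15: [(11,15) (11,321/19) (8,306/19) (8,15)]
4. After y ≤ 17: [(11,15) (11,321/19) (8,306/19) (8,15)]
5. Canonical ring: [(8,15) (11,15) (11,321/19) (8,306/19)]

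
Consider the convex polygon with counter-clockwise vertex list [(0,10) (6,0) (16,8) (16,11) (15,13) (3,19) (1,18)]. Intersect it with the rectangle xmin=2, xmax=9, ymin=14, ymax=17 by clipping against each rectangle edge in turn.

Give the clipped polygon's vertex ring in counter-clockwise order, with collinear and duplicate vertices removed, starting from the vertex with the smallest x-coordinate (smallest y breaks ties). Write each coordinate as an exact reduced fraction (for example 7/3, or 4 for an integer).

1. After x ≥ 2: [(2,20/3) (6,0) (16,8) (16,11) (15,13) (3,19) (2,37/2)]
2. After x ≤ 9: [(2,20/3) (6,0) (9,12/5) (9,16) (3,19) (2,37/2)]
3. After y ≥ 14: [(2,14) (9,14) (9,16) (3,19) (2,37/2)]
4. After y ≤ 17: [(2,17) (2,14) (9,14) (9,16) (7,17)]
5. Canonical ring: [(2,14) (9,14) (9,16) (7,17) (2,17)]

Clipped polygon: [(2,14) (9,14) (9,16) (7,17) (2,17)]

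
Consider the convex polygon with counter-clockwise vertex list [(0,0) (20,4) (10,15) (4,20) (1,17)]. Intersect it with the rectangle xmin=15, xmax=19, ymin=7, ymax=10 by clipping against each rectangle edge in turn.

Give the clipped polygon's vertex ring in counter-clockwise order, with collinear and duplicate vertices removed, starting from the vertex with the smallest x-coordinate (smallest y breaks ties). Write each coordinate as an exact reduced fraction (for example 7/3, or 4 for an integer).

1. After x ≥ 15: [(15,3) (20,4) (15,19/2)]
2. After x ≤ 19: [(15,3) (19,19/5) (19,51/10) (15,19/2)]
3. After y ≥ 7: [(15,7) (190/11,7) (15,19/2)]
4. After y ≤ 10: [(15,7) (190/11,7) (15,19/2)]
5. Canonical ring: [(15,7) (190/11,7) (15,19/2)]

Clipped polygon: [(15,7) (190/11,7) (15,19/2)]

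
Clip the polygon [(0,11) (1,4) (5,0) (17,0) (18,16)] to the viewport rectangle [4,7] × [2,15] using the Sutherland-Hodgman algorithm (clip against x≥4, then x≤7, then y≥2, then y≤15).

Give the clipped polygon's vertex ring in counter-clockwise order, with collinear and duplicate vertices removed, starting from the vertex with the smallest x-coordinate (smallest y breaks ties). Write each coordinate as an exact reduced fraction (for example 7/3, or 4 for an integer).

1. After x ≥ 4: [(4,109/9) (4,1) (5,0) (17,0) (18,16)]
2. After x ≤ 7: [(7,233/18) (4,109/9) (4,1) (5,0) (7,0)]
3. After y ≥ 2: [(7,2) (7,233/18) (4,109/9) (4,2)]
4. After y ≤ 15: [(7,2) (7,233/18) (4,109/9) (4,2)]
5. Canonical ring: [(4,2) (7,2) (7,233/18) (4,109/9)]

Clipped polygon: [(4,2) (7,2) (7,233/18) (4,109/9)]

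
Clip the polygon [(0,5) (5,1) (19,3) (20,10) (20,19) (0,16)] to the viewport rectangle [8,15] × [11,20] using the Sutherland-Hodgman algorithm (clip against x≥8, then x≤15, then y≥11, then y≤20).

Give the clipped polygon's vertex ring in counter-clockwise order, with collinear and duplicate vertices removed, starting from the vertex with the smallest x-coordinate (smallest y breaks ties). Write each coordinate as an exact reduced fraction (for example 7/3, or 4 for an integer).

Clipped polygon: [(8,11) (15,11) (15,73/4) (8,86/5)]

1. After x ≥ 8: [(8,10/7) (19,3) (20,10) (20,19) (8,86/5)]
2. After x ≤ 15: [(8,10/7) (15,17/7) (15,73/4) (8,86/5)]
3. After y ≥ 11: [(8,11) (15,11) (15,73/4) (8,86/5)]
4. After y ≤ 20: [(8,11) (15,11) (15,73/4) (8,86/5)]
5. Canonical ring: [(8,11) (15,11) (15,73/4) (8,86/5)]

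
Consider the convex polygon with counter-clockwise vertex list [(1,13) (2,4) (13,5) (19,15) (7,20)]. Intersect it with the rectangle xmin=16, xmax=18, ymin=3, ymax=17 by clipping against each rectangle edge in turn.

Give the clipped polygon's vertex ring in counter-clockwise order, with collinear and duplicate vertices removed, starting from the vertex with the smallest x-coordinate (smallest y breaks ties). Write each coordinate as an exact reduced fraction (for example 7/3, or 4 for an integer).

Clipped polygon: [(16,10) (18,40/3) (18,185/12) (16,65/4)]

1. After x ≥ 16: [(16,10) (19,15) (16,65/4)]
2. After x ≤ 18: [(16,10) (18,40/3) (18,185/12) (16,65/4)]
3. After y ≥ 3: [(16,10) (18,40/3) (18,185/12) (16,65/4)]
4. After y ≤ 17: [(16,10) (18,40/3) (18,185/12) (16,65/4)]
5. Canonical ring: [(16,10) (18,40/3) (18,185/12) (16,65/4)]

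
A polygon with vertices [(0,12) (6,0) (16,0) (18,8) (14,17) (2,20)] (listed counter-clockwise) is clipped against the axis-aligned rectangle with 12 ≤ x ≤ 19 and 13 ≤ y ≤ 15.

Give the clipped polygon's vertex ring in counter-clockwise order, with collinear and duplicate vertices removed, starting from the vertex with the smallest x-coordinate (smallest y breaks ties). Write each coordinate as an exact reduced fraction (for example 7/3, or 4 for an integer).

Clipped polygon: [(12,13) (142/9,13) (134/9,15) (12,15)]

1. After x ≥ 12: [(12,0) (16,0) (18,8) (14,17) (12,35/2)]
2. After x ≤ 19: [(12,0) (16,0) (18,8) (14,17) (12,35/2)]
3. After y ≥ 13: [(12,13) (142/9,13) (14,17) (12,35/2)]
4. After y ≤ 15: [(12,15) (12,13) (142/9,13) (134/9,15)]
5. Canonical ring: [(12,13) (142/9,13) (134/9,15) (12,15)]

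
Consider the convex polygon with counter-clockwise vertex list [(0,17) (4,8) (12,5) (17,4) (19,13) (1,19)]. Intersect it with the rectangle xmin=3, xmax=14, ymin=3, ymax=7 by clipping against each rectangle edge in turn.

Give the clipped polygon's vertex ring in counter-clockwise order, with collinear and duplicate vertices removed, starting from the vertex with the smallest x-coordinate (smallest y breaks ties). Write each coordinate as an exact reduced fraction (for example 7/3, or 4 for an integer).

1. After x ≥ 3: [(3,41/4) (4,8) (12,5) (17,4) (19,13) (3,55/3)]
2. After x ≤ 14: [(3,41/4) (4,8) (12,5) (14,23/5) (14,44/3) (3,55/3)]
3. After y ≥ 3: [(3,41/4) (4,8) (12,5) (14,23/5) (14,44/3) (3,55/3)]
4. After y ≤ 7: [(20/3,7) (12,5) (14,23/5) (14,7)]
5. Canonical ring: [(20/3,7) (12,5) (14,23/5) (14,7)]

Clipped polygon: [(20/3,7) (12,5) (14,23/5) (14,7)]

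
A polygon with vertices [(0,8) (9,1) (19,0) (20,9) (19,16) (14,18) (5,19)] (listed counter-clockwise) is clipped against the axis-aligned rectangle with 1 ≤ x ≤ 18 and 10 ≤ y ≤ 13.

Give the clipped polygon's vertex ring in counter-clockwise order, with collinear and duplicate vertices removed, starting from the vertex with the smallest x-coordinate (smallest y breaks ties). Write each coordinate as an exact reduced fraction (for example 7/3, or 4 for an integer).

1. After x ≥ 1: [(1,51/5) (1,65/9) (9,1) (19,0) (20,9) (19,16) (14,18) (5,19)]
2. After x ≤ 18: [(1,51/5) (1,65/9) (9,1) (18,1/10) (18,82/5) (14,18) (5,19)]
3. After y ≥ 10: [(1,51/5) (1,10) (18,10) (18,82/5) (14,18) (5,19)]
4. After y ≤ 13: [(25/11,13) (1,51/5) (1,10) (18,10) (18,13)]
5. Canonical ring: [(1,10) (18,10) (18,13) (25/11,13) (1,51/5)]

Clipped polygon: [(1,10) (18,10) (18,13) (25/11,13) (1,51/5)]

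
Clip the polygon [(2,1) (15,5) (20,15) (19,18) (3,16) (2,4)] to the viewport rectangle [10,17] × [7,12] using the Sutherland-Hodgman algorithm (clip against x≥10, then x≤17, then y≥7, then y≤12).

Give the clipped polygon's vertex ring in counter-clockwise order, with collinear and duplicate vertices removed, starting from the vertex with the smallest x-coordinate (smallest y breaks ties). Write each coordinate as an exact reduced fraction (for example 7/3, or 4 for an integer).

1. After x ≥ 10: [(10,45/13) (15,5) (20,15) (19,18) (10,135/8)]
2. After x ≤ 17: [(10,45/13) (15,5) (17,9) (17,71/4) (10,135/8)]
3. After y ≥ 7: [(10,7) (16,7) (17,9) (17,71/4) (10,135/8)]
4. After y ≤ 12: [(10,12) (10,7) (16,7) (17,9) (17,12)]
5. Canonical ring: [(10,7) (16,7) (17,9) (17,12) (10,12)]

Clipped polygon: [(10,7) (16,7) (17,9) (17,12) (10,12)]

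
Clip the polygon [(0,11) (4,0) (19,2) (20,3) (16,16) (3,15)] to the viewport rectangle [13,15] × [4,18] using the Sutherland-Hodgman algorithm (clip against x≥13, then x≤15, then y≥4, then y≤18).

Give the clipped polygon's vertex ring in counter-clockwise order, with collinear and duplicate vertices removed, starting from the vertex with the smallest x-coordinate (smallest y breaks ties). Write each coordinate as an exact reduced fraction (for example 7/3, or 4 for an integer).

Clipped polygon: [(13,4) (15,4) (15,207/13) (13,205/13)]

1. After x ≥ 13: [(13,6/5) (19,2) (20,3) (16,16) (13,205/13)]
2. After x ≤ 15: [(13,6/5) (15,22/15) (15,207/13) (13,205/13)]
3. After y ≥ 4: [(13,4) (15,4) (15,207/13) (13,205/13)]
4. After y ≤ 18: [(13,4) (15,4) (15,207/13) (13,205/13)]
5. Canonical ring: [(13,4) (15,4) (15,207/13) (13,205/13)]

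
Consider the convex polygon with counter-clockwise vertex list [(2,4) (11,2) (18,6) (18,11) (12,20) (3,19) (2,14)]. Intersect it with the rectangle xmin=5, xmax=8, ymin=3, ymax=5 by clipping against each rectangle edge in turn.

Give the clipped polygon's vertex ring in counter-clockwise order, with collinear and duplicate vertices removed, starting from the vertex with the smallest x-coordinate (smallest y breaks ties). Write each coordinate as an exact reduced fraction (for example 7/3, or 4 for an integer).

Clipped polygon: [(5,10/3) (13/2,3) (8,3) (8,5) (5,5)]

1. After x ≥ 5: [(5,10/3) (11,2) (18,6) (18,11) (12,20) (5,173/9)]
2. After x ≤ 8: [(5,10/3) (8,8/3) (8,176/9) (5,173/9)]
3. After y ≥ 3: [(5,10/3) (13/2,3) (8,3) (8,176/9) (5,173/9)]
4. After y ≤ 5: [(5,5) (5,10/3) (13/2,3) (8,3) (8,5)]
5. Canonical ring: [(5,10/3) (13/2,3) (8,3) (8,5) (5,5)]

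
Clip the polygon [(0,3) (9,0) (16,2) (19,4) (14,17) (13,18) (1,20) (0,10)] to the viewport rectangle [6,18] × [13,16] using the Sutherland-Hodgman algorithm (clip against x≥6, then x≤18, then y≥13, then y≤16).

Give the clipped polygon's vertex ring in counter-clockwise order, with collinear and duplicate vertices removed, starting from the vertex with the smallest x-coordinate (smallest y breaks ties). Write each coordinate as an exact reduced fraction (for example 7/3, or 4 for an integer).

Clipped polygon: [(6,13) (202/13,13) (187/13,16) (6,16)]

1. After x ≥ 6: [(6,1) (9,0) (16,2) (19,4) (14,17) (13,18) (6,115/6)]
2. After x ≤ 18: [(6,1) (9,0) (16,2) (18,10/3) (18,33/5) (14,17) (13,18) (6,115/6)]
3. After y ≥ 13: [(6,13) (202/13,13) (14,17) (13,18) (6,115/6)]
4. After y ≤ 16: [(6,16) (6,13) (202/13,13) (187/13,16)]
5. Canonical ring: [(6,13) (202/13,13) (187/13,16) (6,16)]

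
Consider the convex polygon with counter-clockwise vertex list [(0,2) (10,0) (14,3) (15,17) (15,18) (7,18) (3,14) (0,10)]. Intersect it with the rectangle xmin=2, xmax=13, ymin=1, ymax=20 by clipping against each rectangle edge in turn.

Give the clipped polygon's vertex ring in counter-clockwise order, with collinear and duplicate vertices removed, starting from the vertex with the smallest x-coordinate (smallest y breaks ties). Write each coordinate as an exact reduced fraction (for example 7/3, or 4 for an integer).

Clipped polygon: [(2,8/5) (5,1) (34/3,1) (13,9/4) (13,18) (7,18) (3,14) (2,38/3)]

1. After x ≥ 2: [(2,8/5) (10,0) (14,3) (15,17) (15,18) (7,18) (3,14) (2,38/3)]
2. After x ≤ 13: [(2,8/5) (10,0) (13,9/4) (13,18) (7,18) (3,14) (2,38/3)]
3. After y ≥ 1: [(2,8/5) (5,1) (34/3,1) (13,9/4) (13,18) (7,18) (3,14) (2,38/3)]
4. After y ≤ 20: [(2,8/5) (5,1) (34/3,1) (13,9/4) (13,18) (7,18) (3,14) (2,38/3)]
5. Canonical ring: [(2,8/5) (5,1) (34/3,1) (13,9/4) (13,18) (7,18) (3,14) (2,38/3)]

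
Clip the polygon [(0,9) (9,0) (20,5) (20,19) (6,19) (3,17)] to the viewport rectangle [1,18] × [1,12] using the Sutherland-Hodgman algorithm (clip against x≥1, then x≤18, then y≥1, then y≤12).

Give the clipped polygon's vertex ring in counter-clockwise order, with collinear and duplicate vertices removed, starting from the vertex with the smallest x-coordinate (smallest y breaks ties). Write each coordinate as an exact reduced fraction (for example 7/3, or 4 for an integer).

Clipped polygon: [(1,8) (8,1) (56/5,1) (18,45/11) (18,12) (9/8,12) (1,35/3)]

1. After x ≥ 1: [(1,35/3) (1,8) (9,0) (20,5) (20,19) (6,19) (3,17)]
2. After x ≤ 18: [(1,35/3) (1,8) (9,0) (18,45/11) (18,19) (6,19) (3,17)]
3. After y ≥ 1: [(1,35/3) (1,8) (8,1) (56/5,1) (18,45/11) (18,19) (6,19) (3,17)]
4. After y ≤ 12: [(9/8,12) (1,35/3) (1,8) (8,1) (56/5,1) (18,45/11) (18,12)]
5. Canonical ring: [(1,8) (8,1) (56/5,1) (18,45/11) (18,12) (9/8,12) (1,35/3)]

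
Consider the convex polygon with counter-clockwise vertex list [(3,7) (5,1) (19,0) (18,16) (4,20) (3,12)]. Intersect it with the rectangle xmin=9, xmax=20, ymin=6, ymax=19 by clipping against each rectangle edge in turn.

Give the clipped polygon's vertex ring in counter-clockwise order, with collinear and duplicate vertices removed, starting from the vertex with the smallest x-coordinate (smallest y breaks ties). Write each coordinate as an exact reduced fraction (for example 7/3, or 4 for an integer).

1. After x ≥ 9: [(9,5/7) (19,0) (18,16) (9,130/7)]
2. After x ≤ 20: [(9,5/7) (19,0) (18,16) (9,130/7)]
3. After y ≥ 6: [(9,6) (149/8,6) (18,16) (9,130/7)]
4. After y ≤ 19: [(9,6) (149/8,6) (18,16) (9,130/7)]
5. Canonical ring: [(9,6) (149/8,6) (18,16) (9,130/7)]

Clipped polygon: [(9,6) (149/8,6) (18,16) (9,130/7)]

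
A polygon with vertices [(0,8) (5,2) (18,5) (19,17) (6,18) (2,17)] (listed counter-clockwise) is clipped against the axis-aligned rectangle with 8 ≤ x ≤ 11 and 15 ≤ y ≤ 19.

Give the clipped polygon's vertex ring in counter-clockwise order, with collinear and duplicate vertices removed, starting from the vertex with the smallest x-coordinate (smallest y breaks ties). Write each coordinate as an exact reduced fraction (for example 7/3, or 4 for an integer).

1. After x ≥ 8: [(8,35/13) (18,5) (19,17) (8,232/13)]
2. After x ≤ 11: [(8,35/13) (11,44/13) (11,229/13) (8,232/13)]
3. After y ≥ 15: [(8,15) (11,15) (11,229/13) (8,232/13)]
4. After y ≤ 19: [(8,15) (11,15) (11,229/13) (8,232/13)]
5. Canonical ring: [(8,15) (11,15) (11,229/13) (8,232/13)]

Clipped polygon: [(8,15) (11,15) (11,229/13) (8,232/13)]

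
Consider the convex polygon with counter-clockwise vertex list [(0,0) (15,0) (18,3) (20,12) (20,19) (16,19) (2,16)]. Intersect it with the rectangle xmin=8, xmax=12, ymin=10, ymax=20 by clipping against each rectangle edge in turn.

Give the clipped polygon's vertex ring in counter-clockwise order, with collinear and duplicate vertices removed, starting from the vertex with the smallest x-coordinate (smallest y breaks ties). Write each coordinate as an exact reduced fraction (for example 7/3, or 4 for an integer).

Clipped polygon: [(8,10) (12,10) (12,127/7) (8,121/7)]

1. After x ≥ 8: [(8,0) (15,0) (18,3) (20,12) (20,19) (16,19) (8,121/7)]
2. After x ≤ 12: [(8,0) (12,0) (12,127/7) (8,121/7)]
3. After y ≥ 10: [(8,10) (12,10) (12,127/7) (8,121/7)]
4. After y ≤ 20: [(8,10) (12,10) (12,127/7) (8,121/7)]
5. Canonical ring: [(8,10) (12,10) (12,127/7) (8,121/7)]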